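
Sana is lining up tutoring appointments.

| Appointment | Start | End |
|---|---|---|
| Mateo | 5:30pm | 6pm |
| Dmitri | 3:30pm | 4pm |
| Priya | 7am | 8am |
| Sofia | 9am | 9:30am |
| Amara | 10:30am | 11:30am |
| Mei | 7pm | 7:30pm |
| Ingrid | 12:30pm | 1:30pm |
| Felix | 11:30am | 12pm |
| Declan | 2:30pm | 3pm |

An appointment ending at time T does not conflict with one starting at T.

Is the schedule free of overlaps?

Sorted by start: Priya, Sofia, Amara, Felix, Ingrid, Declan, Dmitri, Mateo, Mei.
Sofia starts after Priya ends, so nothing later overlaps Priya either.
Amara starts after Sofia ends, so nothing later overlaps Sofia either.
Felix starts exactly when Amara ends (back-to-back, no overlap), so nothing later overlaps Amara either.
Ingrid starts after Felix ends, so nothing later overlaps Felix either.
Declan starts after Ingrid ends, so nothing later overlaps Ingrid either.
Dmitri starts after Declan ends, so nothing later overlaps Declan either.
Mateo starts after Dmitri ends, so nothing later overlaps Dmitri either.
Mei starts after Mateo ends.
Every pair is clear; the schedule has no overlaps.

Yes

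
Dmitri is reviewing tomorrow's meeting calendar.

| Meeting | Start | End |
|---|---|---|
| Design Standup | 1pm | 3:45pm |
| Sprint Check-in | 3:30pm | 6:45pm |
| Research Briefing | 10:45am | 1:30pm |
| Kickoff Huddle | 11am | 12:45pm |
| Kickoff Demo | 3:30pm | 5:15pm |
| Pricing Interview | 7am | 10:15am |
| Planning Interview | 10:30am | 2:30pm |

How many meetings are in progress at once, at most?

Sort all start/end points and keep a running count:
7am start Pricing Interview → 1
10:15am end Pricing Interview → 0
10:30am start Planning Interview → 1
10:45am start Research Briefing → 2
11am start Kickoff Huddle → 3
12:45pm end Kickoff Huddle → 2
1pm start Design Standup → 3
1:30pm end Research Briefing → 2
2:30pm end Planning Interview → 1
3:30pm start Kickoff Demo → 2
3:30pm start Sprint Check-in → 3
3:45pm end Design Standup → 2
5:15pm end Kickoff Demo → 1
6:45pm end Sprint Check-in → 0
Peak is 3, at 11am (Kickoff Huddle, Planning Interview, Research Briefing).

3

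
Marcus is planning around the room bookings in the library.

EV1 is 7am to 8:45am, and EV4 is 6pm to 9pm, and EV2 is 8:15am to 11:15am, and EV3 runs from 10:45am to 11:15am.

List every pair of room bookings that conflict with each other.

EV1 & EV2, EV2 & EV3

Sorted by start: EV1, EV2, EV3, EV4.
EV2 starts before EV1 ends → EV1 and EV2 overlap.
EV3 starts after EV1 ends, so nothing later overlaps EV1 either.
EV3 starts before EV2 ends → EV2 and EV3 overlap.
EV4 starts after EV2 ends.
EV4 starts after EV3 ends.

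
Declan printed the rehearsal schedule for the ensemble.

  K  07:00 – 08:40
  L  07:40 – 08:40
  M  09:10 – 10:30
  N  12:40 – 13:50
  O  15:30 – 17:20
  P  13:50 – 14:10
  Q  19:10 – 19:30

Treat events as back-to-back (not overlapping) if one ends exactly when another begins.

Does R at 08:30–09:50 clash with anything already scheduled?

Yes — it overlaps K, L, M

K: starts 07:00 before R ends 09:50, and ends 08:40 after R starts 08:30 → overlap.
L: starts 07:40 before R ends 09:50, and ends 08:40 after R starts 08:30 → overlap.
M: starts 09:10 before R ends 09:50, and ends 10:30 after R starts 08:30 → overlap.
N: starts 12:40 at or after R ends 09:50 → clear.
P: starts 13:50 at or after R ends 09:50 → clear.
O: starts 15:30 at or after R ends 09:50 → clear.
Q: starts 19:10 at or after R ends 09:50 → clear.
R overlaps K, L, M.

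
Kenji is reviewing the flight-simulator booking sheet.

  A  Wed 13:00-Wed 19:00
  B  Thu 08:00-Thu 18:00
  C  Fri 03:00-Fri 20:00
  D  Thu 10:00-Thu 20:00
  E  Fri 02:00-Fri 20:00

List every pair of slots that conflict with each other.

Sorted by start: A, B, D, E, C.
B starts after A ends, so nothing later overlaps A either.
D starts before B ends → B and D overlap.
E starts after B ends, so nothing later overlaps B either.
E starts after D ends, so nothing later overlaps D either.
C starts before E ends → E and C overlap.

B & D, C & E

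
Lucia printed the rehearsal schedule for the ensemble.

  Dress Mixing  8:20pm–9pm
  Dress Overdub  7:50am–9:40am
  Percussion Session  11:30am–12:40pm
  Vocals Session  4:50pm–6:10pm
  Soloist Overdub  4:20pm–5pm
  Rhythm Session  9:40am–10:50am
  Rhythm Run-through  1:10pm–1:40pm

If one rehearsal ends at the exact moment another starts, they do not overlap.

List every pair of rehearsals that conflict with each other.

Soloist Overdub & Vocals Session

Sorted by start: Dress Overdub, Rhythm Session, Percussion Session, Rhythm Run-through, Soloist Overdub, Vocals Session, Dress Mixing.
Rhythm Session starts exactly when Dress Overdub ends (back-to-back, no overlap); Dress Overdub is clear from here.
Percussion Session starts after Rhythm Session ends; Rhythm Session is clear from here.
Rhythm Run-through starts after Percussion Session ends; Percussion Session is clear from here.
Soloist Overdub starts after Rhythm Run-through ends; Rhythm Run-through is clear from here.
Vocals Session starts before Soloist Overdub ends → Soloist Overdub and Vocals Session overlap.
Dress Mixing starts after Soloist Overdub ends.
Dress Mixing starts after Vocals Session ends.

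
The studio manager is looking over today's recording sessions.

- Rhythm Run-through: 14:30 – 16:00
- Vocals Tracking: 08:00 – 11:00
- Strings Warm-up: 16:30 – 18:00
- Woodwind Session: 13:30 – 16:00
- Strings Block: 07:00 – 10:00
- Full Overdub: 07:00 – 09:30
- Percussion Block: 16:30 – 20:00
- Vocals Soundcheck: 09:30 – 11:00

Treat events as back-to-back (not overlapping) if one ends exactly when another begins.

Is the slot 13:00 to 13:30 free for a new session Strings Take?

Strings Block: ends 10:00 at or before Strings Take starts 13:00 → clear.
Full Overdub: ends 09:30 at or before Strings Take starts 13:00 → clear.
Vocals Tracking: ends 11:00 at or before Strings Take starts 13:00 → clear.
Vocals Soundcheck: ends 11:00 at or before Strings Take starts 13:00 → clear.
Woodwind Session: starts 13:30 at or after Strings Take ends 13:30 → clear.
Rhythm Run-through: starts 14:30 at or after Strings Take ends 13:30 → clear.
Strings Warm-up: starts 16:30 at or after Strings Take ends 13:30 → clear.
Percussion Block: starts 16:30 at or after Strings Take ends 13:30 → clear.

Yes — the slot is free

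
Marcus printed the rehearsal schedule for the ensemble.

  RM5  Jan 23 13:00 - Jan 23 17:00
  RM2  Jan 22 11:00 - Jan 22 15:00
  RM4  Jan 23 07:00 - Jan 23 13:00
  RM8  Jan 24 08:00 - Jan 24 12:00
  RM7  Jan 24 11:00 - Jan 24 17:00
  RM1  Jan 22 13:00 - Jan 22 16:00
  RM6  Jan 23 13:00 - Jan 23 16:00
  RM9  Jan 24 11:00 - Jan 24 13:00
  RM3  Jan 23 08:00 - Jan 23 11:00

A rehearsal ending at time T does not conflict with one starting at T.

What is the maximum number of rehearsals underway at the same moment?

3

Sort all start/end points and keep a running count:
Jan 22 11:00 start RM2 → 1
Jan 22 13:00 start RM1 → 2
Jan 22 15:00 end RM2 → 1
Jan 22 16:00 end RM1 → 0
Jan 23 07:00 start RM4 → 1
Jan 23 08:00 start RM3 → 2
Jan 23 11:00 end RM3 → 1
Jan 23 13:00 end RM4 → 0
Jan 23 13:00 start RM5 → 1
Jan 23 13:00 start RM6 → 2
Jan 23 16:00 end RM6 → 1
Jan 23 17:00 end RM5 → 0
Jan 24 08:00 start RM8 → 1
Jan 24 11:00 start RM7 → 2
Jan 24 11:00 start RM9 → 3
Jan 24 12:00 end RM8 → 2
Jan 24 13:00 end RM9 → 1
Jan 24 17:00 end RM7 → 0
Peak is 3, at Jan 24 11:00 (RM7, RM8, RM9).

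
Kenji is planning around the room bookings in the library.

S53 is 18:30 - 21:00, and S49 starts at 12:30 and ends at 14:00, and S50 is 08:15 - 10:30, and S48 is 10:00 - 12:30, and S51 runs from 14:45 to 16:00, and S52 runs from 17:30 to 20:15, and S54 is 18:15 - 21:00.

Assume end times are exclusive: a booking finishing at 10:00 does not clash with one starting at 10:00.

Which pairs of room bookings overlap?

Sorted by start: S50, S48, S49, S51, S52, S54, S53.
S48 starts before S50 ends → S50 and S48 overlap.
S49 starts after S50 ends, so nothing later overlaps S50 either.
S49 starts exactly when S48 ends (back-to-back, no overlap), so nothing later overlaps S48 either.
S51 starts after S49 ends, so nothing later overlaps S49 either.
S52 starts after S51 ends, so nothing later overlaps S51 either.
S54 starts before S52 ends → S52 and S54 overlap.
S53 starts before S52 ends → S52 and S53 overlap.
S53 starts before S54 ends → S54 and S53 overlap.

S48 & S50, S52 & S53, S52 & S54, S53 & S54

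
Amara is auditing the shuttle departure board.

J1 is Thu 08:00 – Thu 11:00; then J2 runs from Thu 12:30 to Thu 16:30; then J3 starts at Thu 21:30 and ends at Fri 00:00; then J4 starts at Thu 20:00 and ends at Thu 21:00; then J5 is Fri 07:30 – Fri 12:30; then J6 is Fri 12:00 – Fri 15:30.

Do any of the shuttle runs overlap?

Sorted by start: J1, J2, J4, J3, J5, J6.
J2 starts after J1 ends — done with J1.
J4 starts after J2 ends — done with J2.
J3 starts after J4 ends — done with J4.
J5 starts after J3 ends — done with J3.
J6 starts before J5 ends → J5 and J6 overlap.
That's a conflict, so the schedule is not conflict-free.

Yes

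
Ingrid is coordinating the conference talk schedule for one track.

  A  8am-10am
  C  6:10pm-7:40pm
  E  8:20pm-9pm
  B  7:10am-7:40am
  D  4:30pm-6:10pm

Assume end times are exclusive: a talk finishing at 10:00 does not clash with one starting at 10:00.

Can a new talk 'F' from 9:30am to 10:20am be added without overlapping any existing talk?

No — it overlaps A

B: ends 7:40am at or before F starts 9:30am → clear.
A: starts 8am before F ends 10:20am, and ends 10am after F starts 9:30am → overlap.
D: starts 4:30pm at or after F ends 10:20am → clear.
C: starts 6:10pm at or after F ends 10:20am → clear.
E: starts 8:20pm at or after F ends 10:20am → clear.
F overlaps A.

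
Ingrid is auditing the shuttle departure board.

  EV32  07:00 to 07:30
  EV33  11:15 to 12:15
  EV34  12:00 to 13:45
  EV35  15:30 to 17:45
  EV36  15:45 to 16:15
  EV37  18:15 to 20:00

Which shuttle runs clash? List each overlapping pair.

EV33 & EV34, EV35 & EV36

Sorted by start: EV32, EV33, EV34, EV35, EV36, EV37.
EV33 starts after EV32 ends; EV32 is clear from here.
EV34 starts before EV33 ends → EV33 and EV34 overlap.
EV35 starts after EV33 ends; EV33 is clear from here.
EV35 starts after EV34 ends; EV34 is clear from here.
EV36 starts before EV35 ends → EV35 and EV36 overlap.
EV37 starts after EV35 ends.
EV37 starts after EV36 ends.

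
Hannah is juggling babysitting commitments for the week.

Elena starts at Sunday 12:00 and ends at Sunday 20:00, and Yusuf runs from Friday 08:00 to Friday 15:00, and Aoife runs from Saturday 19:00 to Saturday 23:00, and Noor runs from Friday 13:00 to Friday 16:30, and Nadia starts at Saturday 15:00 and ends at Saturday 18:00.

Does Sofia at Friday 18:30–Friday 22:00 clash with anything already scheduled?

Yusuf: ends Friday 15:00 at or before Sofia starts Friday 18:30 → clear.
Noor: ends Friday 16:30 at or before Sofia starts Friday 18:30 → clear.
Nadia: starts Saturday 15:00 at or after Sofia ends Friday 22:00 → clear.
Aoife: starts Saturday 19:00 at or after Sofia ends Friday 22:00 → clear.
Elena: starts Sunday 12:00 at or after Sofia ends Friday 22:00 → clear.

No — it doesn't clash with anything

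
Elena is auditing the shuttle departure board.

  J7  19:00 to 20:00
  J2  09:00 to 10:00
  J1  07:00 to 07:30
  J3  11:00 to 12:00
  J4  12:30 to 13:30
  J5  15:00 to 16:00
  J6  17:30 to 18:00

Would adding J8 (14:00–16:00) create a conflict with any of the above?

Yes — it overlaps J5

J1: ends 07:30 at or before J8 starts 14:00 → clear.
J2: ends 10:00 at or before J8 starts 14:00 → clear.
J3: ends 12:00 at or before J8 starts 14:00 → clear.
J4: ends 13:30 at or before J8 starts 14:00 → clear.
J5: starts 15:00 before J8 ends 16:00, and ends 16:00 after J8 starts 14:00 → overlap.
J6: starts 17:30 at or after J8 ends 16:00 → clear.
J7: starts 19:00 at or after J8 ends 16:00 → clear.
J8 overlaps J5.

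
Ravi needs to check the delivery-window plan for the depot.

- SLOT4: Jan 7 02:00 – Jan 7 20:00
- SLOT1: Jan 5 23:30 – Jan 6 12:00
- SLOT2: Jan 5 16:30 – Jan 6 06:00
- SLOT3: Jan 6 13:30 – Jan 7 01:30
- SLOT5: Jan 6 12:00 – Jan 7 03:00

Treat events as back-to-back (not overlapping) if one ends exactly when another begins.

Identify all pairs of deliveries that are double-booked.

Sorted by start: SLOT2, SLOT1, SLOT5, SLOT3, SLOT4.
SLOT1 starts before SLOT2 ends → SLOT2 and SLOT1 overlap.
SLOT5 starts after SLOT2 ends, so SLOT2 has no further overlaps.
SLOT5 starts exactly when SLOT1 ends (back-to-back, no overlap), so SLOT1 has no further overlaps.
SLOT3 starts before SLOT5 ends → SLOT5 and SLOT3 overlap.
SLOT4 starts before SLOT5 ends → SLOT5 and SLOT4 overlap.
SLOT4 starts after SLOT3 ends.

SLOT1 & SLOT2, SLOT3 & SLOT5, SLOT4 & SLOT5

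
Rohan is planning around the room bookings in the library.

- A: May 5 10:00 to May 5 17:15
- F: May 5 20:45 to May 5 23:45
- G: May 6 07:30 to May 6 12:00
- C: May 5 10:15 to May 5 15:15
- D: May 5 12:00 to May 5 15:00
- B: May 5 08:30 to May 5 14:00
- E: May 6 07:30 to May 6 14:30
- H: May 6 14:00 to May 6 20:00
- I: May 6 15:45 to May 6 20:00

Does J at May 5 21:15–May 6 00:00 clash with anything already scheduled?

Yes — it overlaps F

B: ends May 5 14:00 at or before J starts May 5 21:15 → clear.
A: ends May 5 17:15 at or before J starts May 5 21:15 → clear.
C: ends May 5 15:15 at or before J starts May 5 21:15 → clear.
D: ends May 5 15:00 at or before J starts May 5 21:15 → clear.
F: starts May 5 20:45 before J ends May 6 00:00, and ends May 5 23:45 after J starts May 5 21:15 → overlap.
E: starts May 6 07:30 at or after J ends May 6 00:00 → clear.
G: starts May 6 07:30 at or after J ends May 6 00:00 → clear.
H: starts May 6 14:00 at or after J ends May 6 00:00 → clear.
I: starts May 6 15:45 at or after J ends May 6 00:00 → clear.
J overlaps F.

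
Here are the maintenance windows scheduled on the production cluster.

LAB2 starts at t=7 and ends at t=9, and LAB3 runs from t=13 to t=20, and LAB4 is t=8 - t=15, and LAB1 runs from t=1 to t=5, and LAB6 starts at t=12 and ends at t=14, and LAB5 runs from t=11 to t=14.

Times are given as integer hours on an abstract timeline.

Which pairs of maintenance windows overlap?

Sorted by start: LAB1, LAB2, LAB4, LAB5, LAB6, LAB3.
LAB2 starts after LAB1 ends, so nothing later overlaps LAB1 either.
LAB4 starts before LAB2 ends → LAB2 and LAB4 overlap.
LAB5 starts after LAB2 ends, so nothing later overlaps LAB2 either.
LAB5 starts before LAB4 ends → LAB4 and LAB5 overlap.
LAB6 starts before LAB4 ends → LAB4 and LAB6 overlap.
LAB3 starts before LAB4 ends → LAB4 and LAB3 overlap.
LAB6 starts before LAB5 ends → LAB5 and LAB6 overlap.
LAB3 starts before LAB5 ends → LAB5 and LAB3 overlap.
LAB3 starts before LAB6 ends → LAB6 and LAB3 overlap.

LAB2 & LAB4, LAB3 & LAB4, LAB3 & LAB5, LAB3 & LAB6, LAB4 & LAB5, LAB4 & LAB6, LAB5 & LAB6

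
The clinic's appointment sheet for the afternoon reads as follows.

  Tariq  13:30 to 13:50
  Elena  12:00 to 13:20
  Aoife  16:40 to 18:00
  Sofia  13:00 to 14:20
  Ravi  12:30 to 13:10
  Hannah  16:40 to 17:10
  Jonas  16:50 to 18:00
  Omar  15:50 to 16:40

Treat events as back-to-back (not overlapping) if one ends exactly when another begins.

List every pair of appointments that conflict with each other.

Sorted by start: Elena, Ravi, Sofia, Tariq, Omar, Hannah, Aoife, Jonas.
Ravi starts before Elena ends → Elena and Ravi overlap.
Sofia starts before Elena ends → Elena and Sofia overlap.
Tariq starts after Elena ends; Elena is clear from here.
Sofia starts before Ravi ends → Ravi and Sofia overlap.
Tariq starts after Ravi ends; Ravi is clear from here.
Tariq starts before Sofia ends → Sofia and Tariq overlap.
Omar starts after Sofia ends; Sofia is clear from here.
Omar starts after Tariq ends; Tariq is clear from here.
Hannah starts exactly when Omar ends (back-to-back, no overlap); Omar is clear from here.
Aoife starts before Hannah ends → Hannah and Aoife overlap.
Jonas starts before Hannah ends → Hannah and Jonas overlap.
Jonas starts before Aoife ends → Aoife and Jonas overlap.

Aoife & Hannah, Aoife & Jonas, Elena & Ravi, Elena & Sofia, Hannah & Jonas, Ravi & Sofia, Sofia & Tariq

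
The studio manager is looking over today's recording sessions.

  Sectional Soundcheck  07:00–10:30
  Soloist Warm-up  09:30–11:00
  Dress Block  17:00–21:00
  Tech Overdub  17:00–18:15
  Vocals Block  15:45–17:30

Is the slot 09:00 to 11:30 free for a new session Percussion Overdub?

Sectional Soundcheck: starts 07:00 before Percussion Overdub ends 11:30, and ends 10:30 after Percussion Overdub starts 09:00 → overlap.
Soloist Warm-up: starts 09:30 before Percussion Overdub ends 11:30, and ends 11:00 after Percussion Overdub starts 09:00 → overlap.
Vocals Block: starts 15:45 at or after Percussion Overdub ends 11:30 → clear.
Dress Block: starts 17:00 at or after Percussion Overdub ends 11:30 → clear.
Tech Overdub: starts 17:00 at or after Percussion Overdub ends 11:30 → clear.
Percussion Overdub overlaps Sectional Soundcheck, Soloist Warm-up.

No — it overlaps Sectional Soundcheck, Soloist Warm-up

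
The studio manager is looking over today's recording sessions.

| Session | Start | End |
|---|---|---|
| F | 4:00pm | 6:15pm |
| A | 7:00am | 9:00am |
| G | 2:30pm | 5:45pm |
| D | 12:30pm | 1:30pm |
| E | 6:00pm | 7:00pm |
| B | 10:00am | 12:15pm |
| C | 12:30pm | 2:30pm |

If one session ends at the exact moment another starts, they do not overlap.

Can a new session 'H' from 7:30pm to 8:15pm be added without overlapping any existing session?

Yes — the slot is free

A: ends 9:00am at or before H starts 7:30pm → clear.
B: ends 12:15pm at or before H starts 7:30pm → clear.
C: ends 2:30pm at or before H starts 7:30pm → clear.
D: ends 1:30pm at or before H starts 7:30pm → clear.
G: ends 5:45pm at or before H starts 7:30pm → clear.
F: ends 6:15pm at or before H starts 7:30pm → clear.
E: ends 7:00pm at or before H starts 7:30pm → clear.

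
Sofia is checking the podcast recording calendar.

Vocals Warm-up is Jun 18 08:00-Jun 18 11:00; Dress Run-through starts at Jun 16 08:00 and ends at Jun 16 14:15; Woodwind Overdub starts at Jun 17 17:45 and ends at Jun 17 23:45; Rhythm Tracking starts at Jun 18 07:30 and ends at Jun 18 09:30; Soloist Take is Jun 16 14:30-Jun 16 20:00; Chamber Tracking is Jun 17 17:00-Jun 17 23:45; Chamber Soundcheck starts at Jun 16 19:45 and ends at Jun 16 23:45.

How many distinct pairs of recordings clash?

Sorted by start: Dress Run-through, Soloist Take, Chamber Soundcheck, Chamber Tracking, Woodwind Overdub, Rhythm Tracking, Vocals Warm-up.
Soloist Take starts after Dress Run-through ends, so nothing later overlaps Dress Run-through either.
Chamber Soundcheck starts before Soloist Take ends → Soloist Take and Chamber Soundcheck overlap.
Chamber Tracking starts after Soloist Take ends, so nothing later overlaps Soloist Take either.
Chamber Tracking starts after Chamber Soundcheck ends, so nothing later overlaps Chamber Soundcheck either.
Woodwind Overdub starts before Chamber Tracking ends → Chamber Tracking and Woodwind Overdub overlap.
Rhythm Tracking starts after Chamber Tracking ends, so nothing later overlaps Chamber Tracking either.
Rhythm Tracking starts after Woodwind Overdub ends, so nothing later overlaps Woodwind Overdub either.
Vocals Warm-up starts before Rhythm Tracking ends → Rhythm Tracking and Vocals Warm-up overlap.
Overlapping pairs: Chamber Soundcheck & Soloist Take, Chamber Tracking & Woodwind Overdub, Rhythm Tracking & Vocals Warm-up — 3 in total.

3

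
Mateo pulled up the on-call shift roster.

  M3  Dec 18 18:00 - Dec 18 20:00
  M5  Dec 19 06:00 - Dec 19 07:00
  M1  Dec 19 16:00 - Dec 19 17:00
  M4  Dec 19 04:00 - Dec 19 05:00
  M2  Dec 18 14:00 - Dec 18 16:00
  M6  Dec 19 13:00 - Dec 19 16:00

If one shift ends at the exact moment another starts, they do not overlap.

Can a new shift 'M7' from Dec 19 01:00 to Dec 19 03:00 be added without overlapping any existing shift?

Yes — the slot is free

M2: ends Dec 18 16:00 at or before M7 starts Dec 19 01:00 → clear.
M3: ends Dec 18 20:00 at or before M7 starts Dec 19 01:00 → clear.
M4: starts Dec 19 04:00 at or after M7 ends Dec 19 03:00 → clear.
M5: starts Dec 19 06:00 at or after M7 ends Dec 19 03:00 → clear.
M6: starts Dec 19 13:00 at or after M7 ends Dec 19 03:00 → clear.
M1: starts Dec 19 16:00 at or after M7 ends Dec 19 03:00 → clear.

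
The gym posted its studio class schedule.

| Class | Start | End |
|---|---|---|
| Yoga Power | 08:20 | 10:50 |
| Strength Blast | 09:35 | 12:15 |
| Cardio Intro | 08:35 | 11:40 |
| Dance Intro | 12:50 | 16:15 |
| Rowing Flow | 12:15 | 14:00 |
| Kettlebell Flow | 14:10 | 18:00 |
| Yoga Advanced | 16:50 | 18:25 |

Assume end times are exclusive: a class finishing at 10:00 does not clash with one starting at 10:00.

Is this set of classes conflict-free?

Two intervals overlap when each starts before the other ends.
Sorted by start: Yoga Power, Cardio Intro, Strength Blast, Rowing Flow, Dance Intro, Kettlebell Flow, Yoga Advanced.
Cardio Intro starts before Yoga Power ends → Yoga Power and Cardio Intro overlap.
That's a conflict, so the schedule is not conflict-free.

No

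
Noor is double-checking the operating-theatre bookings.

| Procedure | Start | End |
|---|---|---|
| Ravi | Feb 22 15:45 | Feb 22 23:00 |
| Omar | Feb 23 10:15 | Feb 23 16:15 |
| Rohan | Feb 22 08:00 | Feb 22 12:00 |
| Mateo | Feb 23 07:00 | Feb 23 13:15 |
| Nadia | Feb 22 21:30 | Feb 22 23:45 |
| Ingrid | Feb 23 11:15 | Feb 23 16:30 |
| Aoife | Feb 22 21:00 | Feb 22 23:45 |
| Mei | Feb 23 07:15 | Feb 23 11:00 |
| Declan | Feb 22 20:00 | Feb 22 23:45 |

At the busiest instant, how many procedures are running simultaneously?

Sort all start/end points and keep a running count:
Feb 22 08:00 start Rohan → 1
Feb 22 12:00 end Rohan → 0
Feb 22 15:45 start Ravi → 1
Feb 22 20:00 start Declan → 2
Feb 22 21:00 start Aoife → 3
Feb 22 21:30 start Nadia → 4
Feb 22 23:00 end Ravi → 3
Feb 22 23:45 end Aoife → 2
Feb 22 23:45 end Declan → 1
Feb 22 23:45 end Nadia → 0
Feb 23 07:00 start Mateo → 1
Feb 23 07:15 start Mei → 2
Feb 23 10:15 start Omar → 3
Feb 23 11:00 end Mei → 2
Feb 23 11:15 start Ingrid → 3
Feb 23 13:15 end Mateo → 2
Feb 23 16:15 end Omar → 1
Feb 23 16:30 end Ingrid → 0
Peak is 4, at Feb 22 21:30 (Aoife, Declan, Nadia, Ravi).

4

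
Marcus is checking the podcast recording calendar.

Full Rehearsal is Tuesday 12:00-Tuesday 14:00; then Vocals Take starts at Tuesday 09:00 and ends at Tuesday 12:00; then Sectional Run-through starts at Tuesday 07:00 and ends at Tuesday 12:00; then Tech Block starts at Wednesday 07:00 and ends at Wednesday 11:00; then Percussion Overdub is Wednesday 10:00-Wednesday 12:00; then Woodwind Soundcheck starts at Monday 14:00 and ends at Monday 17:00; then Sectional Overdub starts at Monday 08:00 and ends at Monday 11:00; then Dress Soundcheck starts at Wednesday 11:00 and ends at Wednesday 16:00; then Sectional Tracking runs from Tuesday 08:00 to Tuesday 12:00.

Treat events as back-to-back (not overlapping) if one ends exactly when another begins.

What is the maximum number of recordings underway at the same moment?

3

Sweep the timeline, counting +1 at each start and −1 at each end (ends before starts at a tie):
Monday 08:00 start Sectional Overdub → 1
Monday 11:00 end Sectional Overdub → 0
Monday 14:00 start Woodwind Soundcheck → 1
Monday 17:00 end Woodwind Soundcheck → 0
Tuesday 07:00 start Sectional Run-through → 1
Tuesday 08:00 start Sectional Tracking → 2
Tuesday 09:00 start Vocals Take → 3
Tuesday 12:00 end Sectional Run-through → 2
Tuesday 12:00 end Sectional Tracking → 1
Tuesday 12:00 end Vocals Take → 0
Tuesday 12:00 start Full Rehearsal → 1
Tuesday 14:00 end Full Rehearsal → 0
Wednesday 07:00 start Tech Block → 1
Wednesday 10:00 start Percussion Overdub → 2
Wednesday 11:00 end Tech Block → 1
Wednesday 11:00 start Dress Soundcheck → 2
Wednesday 12:00 end Percussion Overdub → 1
Wednesday 16:00 end Dress Soundcheck → 0
Peak is 3, at Tuesday 09:00 (Sectional Run-through, Sectional Tracking, Vocals Take).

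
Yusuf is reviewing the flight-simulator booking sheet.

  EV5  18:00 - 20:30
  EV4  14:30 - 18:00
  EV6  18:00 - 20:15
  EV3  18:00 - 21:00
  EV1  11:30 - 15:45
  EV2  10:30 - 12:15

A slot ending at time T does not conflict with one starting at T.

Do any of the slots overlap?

Yes

Sorted by start: EV2, EV1, EV4, EV3, EV5, EV6.
EV1 starts before EV2 ends → EV2 and EV1 overlap.
That's a conflict, so the schedule is not conflict-free.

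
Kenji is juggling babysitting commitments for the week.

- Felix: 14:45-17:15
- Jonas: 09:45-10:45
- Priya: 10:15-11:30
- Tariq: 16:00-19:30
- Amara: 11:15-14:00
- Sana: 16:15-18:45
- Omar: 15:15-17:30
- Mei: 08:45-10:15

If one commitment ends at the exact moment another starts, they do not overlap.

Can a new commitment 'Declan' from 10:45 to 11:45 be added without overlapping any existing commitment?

No — it overlaps Amara, Priya

Mei: ends 10:15 at or before Declan starts 10:45 → clear.
Jonas: ends 10:45 at or before Declan starts 10:45 → clear.
Priya: starts 10:15 before Declan ends 11:45, and ends 11:30 after Declan starts 10:45 → overlap.
Amara: starts 11:15 before Declan ends 11:45, and ends 14:00 after Declan starts 10:45 → overlap.
Felix: starts 14:45 at or after Declan ends 11:45 → clear.
Omar: starts 15:15 at or after Declan ends 11:45 → clear.
Tariq: starts 16:00 at or after Declan ends 11:45 → clear.
Sana: starts 16:15 at or after Declan ends 11:45 → clear.
Declan overlaps Priya, Amara.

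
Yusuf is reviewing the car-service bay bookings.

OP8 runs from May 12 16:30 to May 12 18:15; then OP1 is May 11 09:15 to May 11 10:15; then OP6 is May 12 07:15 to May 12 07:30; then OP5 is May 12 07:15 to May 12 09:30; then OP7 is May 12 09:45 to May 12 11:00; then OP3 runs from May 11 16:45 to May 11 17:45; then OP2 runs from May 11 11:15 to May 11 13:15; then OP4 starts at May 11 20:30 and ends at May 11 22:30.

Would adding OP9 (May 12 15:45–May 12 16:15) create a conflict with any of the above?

No — it doesn't clash with anything

OP1: ends May 11 10:15 at or before OP9 starts May 12 15:45 → clear.
OP2: ends May 11 13:15 at or before OP9 starts May 12 15:45 → clear.
OP3: ends May 11 17:45 at or before OP9 starts May 12 15:45 → clear.
OP4: ends May 11 22:30 at or before OP9 starts May 12 15:45 → clear.
OP5: ends May 12 09:30 at or before OP9 starts May 12 15:45 → clear.
OP6: ends May 12 07:30 at or before OP9 starts May 12 15:45 → clear.
OP7: ends May 12 11:00 at or before OP9 starts May 12 15:45 → clear.
OP8: starts May 12 16:30 at or after OP9 ends May 12 16:15 → clear.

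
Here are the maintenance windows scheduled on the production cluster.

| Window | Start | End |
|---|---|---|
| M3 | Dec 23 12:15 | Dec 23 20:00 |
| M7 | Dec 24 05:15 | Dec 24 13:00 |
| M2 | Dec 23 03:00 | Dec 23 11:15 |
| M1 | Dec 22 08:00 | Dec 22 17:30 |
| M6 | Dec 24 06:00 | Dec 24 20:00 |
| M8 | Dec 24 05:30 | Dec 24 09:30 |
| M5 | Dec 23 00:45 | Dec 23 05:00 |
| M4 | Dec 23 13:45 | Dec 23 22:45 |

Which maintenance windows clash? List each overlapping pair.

M2 & M5, M3 & M4, M6 & M7, M6 & M8, M7 & M8

Sorted by start: M1, M5, M2, M3, M4, M7, M8, M6.
M5 starts after M1 ends, so nothing later overlaps M1 either.
M2 starts before M5 ends → M5 and M2 overlap.
M3 starts after M5 ends, so nothing later overlaps M5 either.
M3 starts after M2 ends, so nothing later overlaps M2 either.
M4 starts before M3 ends → M3 and M4 overlap.
M7 starts after M3 ends, so nothing later overlaps M3 either.
M7 starts after M4 ends, so nothing later overlaps M4 either.
M8 starts before M7 ends → M7 and M8 overlap.
M6 starts before M7 ends → M7 and M6 overlap.
M6 starts before M8 ends → M8 and M6 overlap.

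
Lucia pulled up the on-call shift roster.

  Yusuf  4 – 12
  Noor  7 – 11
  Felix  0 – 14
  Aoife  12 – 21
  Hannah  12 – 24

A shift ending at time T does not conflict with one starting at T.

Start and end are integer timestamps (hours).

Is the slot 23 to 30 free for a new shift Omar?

Felix: ends 14 at or before Omar starts 23 → clear.
Yusuf: ends 12 at or before Omar starts 23 → clear.
Noor: ends 11 at or before Omar starts 23 → clear.
Hannah: starts 12 before Omar ends 30, and ends 24 after Omar starts 23 → overlap.
Aoife: ends 21 at or before Omar starts 23 → clear.
Omar overlaps Hannah.

No — it overlaps Hannah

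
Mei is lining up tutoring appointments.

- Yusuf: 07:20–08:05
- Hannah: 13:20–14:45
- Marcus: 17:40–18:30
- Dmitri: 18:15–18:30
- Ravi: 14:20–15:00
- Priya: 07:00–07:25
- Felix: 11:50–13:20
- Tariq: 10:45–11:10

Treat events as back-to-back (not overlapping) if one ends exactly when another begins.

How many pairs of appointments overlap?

Check each pair: they overlap iff neither finishes before the other starts.
Sorted by start: Priya, Yusuf, Tariq, Felix, Hannah, Ravi, Marcus, Dmitri.
Yusuf starts before Priya ends → Priya and Yusuf overlap.
Tariq starts after Priya ends — done with Priya.
Tariq starts after Yusuf ends — done with Yusuf.
Felix starts after Tariq ends — done with Tariq.
Hannah starts exactly when Felix ends (back-to-back, no overlap) — done with Felix.
Ravi starts before Hannah ends → Hannah and Ravi overlap.
Marcus starts after Hannah ends — done with Hannah.
Marcus starts after Ravi ends — done with Ravi.
Dmitri starts before Marcus ends → Marcus and Dmitri overlap.
Overlapping pairs: Dmitri & Marcus, Hannah & Ravi, Priya & Yusuf — 3 in total.

3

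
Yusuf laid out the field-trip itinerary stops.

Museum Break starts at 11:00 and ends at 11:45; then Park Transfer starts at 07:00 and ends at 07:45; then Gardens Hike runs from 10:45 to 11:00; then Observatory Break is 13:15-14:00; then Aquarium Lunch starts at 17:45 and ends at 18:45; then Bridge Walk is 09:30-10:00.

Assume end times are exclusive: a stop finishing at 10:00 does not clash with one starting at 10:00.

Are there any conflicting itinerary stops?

Sorted by start: Park Transfer, Bridge Walk, Gardens Hike, Museum Break, Observatory Break, Aquarium Lunch.
Bridge Walk starts after Park Transfer ends; Park Transfer is clear from here.
Gardens Hike starts after Bridge Walk ends; Bridge Walk is clear from here.
Museum Break starts exactly when Gardens Hike ends (back-to-back, no overlap); Gardens Hike is clear from here.
Observatory Break starts after Museum Break ends; Museum Break is clear from here.
Aquarium Lunch starts after Observatory Break ends.
Every pair is clear; the schedule has no overlaps.

No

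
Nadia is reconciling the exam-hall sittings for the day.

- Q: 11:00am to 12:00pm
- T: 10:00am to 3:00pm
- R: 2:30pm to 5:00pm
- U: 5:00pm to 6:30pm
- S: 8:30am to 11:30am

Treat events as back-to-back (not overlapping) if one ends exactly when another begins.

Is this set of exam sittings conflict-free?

No

Sorted by start: S, T, Q, R, U.
T starts before S ends → S and T overlap.
That's a conflict, so the schedule is not conflict-free.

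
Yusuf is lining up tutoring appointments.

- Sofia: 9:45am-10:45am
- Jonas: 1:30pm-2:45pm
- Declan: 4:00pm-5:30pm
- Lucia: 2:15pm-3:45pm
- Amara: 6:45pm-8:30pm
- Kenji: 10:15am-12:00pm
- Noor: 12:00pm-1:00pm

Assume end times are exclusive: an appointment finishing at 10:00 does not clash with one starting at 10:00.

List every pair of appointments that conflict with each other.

Jonas & Lucia, Kenji & Sofia

Check each pair: they overlap iff neither finishes before the other starts.
Sorted by start: Sofia, Kenji, Noor, Jonas, Lucia, Declan, Amara.
Kenji starts before Sofia ends → Sofia and Kenji overlap.
Noor starts after Sofia ends, so Sofia has no further overlaps.
Noor starts exactly when Kenji ends (back-to-back, no overlap), so Kenji has no further overlaps.
Jonas starts after Noor ends, so Noor has no further overlaps.
Lucia starts before Jonas ends → Jonas and Lucia overlap.
Declan starts after Jonas ends, so Jonas has no further overlaps.
Declan starts after Lucia ends, so Lucia has no further overlaps.
Amara starts after Declan ends.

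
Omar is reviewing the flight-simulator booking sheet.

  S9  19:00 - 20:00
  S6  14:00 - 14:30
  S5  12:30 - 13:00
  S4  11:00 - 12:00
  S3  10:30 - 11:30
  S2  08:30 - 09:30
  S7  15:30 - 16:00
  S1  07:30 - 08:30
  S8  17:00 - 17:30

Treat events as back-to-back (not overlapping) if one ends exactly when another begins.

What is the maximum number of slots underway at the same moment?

Walk through starts and ends in time order (an end at T is processed before a start at T):
07:30 start S1 → 1
08:30 end S1 → 0
08:30 start S2 → 1
09:30 end S2 → 0
10:30 start S3 → 1
11:00 start S4 → 2
11:30 end S3 → 1
12:00 end S4 → 0
12:30 start S5 → 1
13:00 end S5 → 0
14:00 start S6 → 1
14:30 end S6 → 0
15:30 start S7 → 1
16:00 end S7 → 0
17:00 start S8 → 1
17:30 end S8 → 0
19:00 start S9 → 1
20:00 end S9 → 0
Peak is 2, at 11:00 (S3, S4).

2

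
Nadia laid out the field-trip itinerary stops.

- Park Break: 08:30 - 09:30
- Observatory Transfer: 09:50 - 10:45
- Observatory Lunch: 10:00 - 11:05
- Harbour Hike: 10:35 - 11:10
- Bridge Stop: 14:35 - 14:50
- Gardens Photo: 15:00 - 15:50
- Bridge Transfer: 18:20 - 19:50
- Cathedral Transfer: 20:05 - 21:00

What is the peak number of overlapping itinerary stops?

Sort all start/end points and keep a running count:
08:30 start Park Break → 1
09:30 end Park Break → 0
09:50 start Observatory Transfer → 1
10:00 start Observatory Lunch → 2
10:35 start Harbour Hike → 3
10:45 end Observatory Transfer → 2
11:05 end Observatory Lunch → 1
11:10 end Harbour Hike → 0
14:35 start Bridge Stop → 1
14:50 end Bridge Stop → 0
15:00 start Gardens Photo → 1
15:50 end Gardens Photo → 0
18:20 start Bridge Transfer → 1
19:50 end Bridge Transfer → 0
20:05 start Cathedral Transfer → 1
21:00 end Cathedral Transfer → 0
Peak is 3, at 10:35 (Harbour Hike, Observatory Lunch, Observatory Transfer).

3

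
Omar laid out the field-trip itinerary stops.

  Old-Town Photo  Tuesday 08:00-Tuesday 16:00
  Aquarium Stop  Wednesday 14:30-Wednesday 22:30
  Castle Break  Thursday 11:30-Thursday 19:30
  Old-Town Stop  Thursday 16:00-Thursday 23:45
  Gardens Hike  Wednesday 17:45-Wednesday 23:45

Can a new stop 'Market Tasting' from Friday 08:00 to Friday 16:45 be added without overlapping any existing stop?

Old-Town Photo: ends Tuesday 16:00 at or before Market Tasting starts Friday 08:00 → clear.
Aquarium Stop: ends Wednesday 22:30 at or before Market Tasting starts Friday 08:00 → clear.
Gardens Hike: ends Wednesday 23:45 at or before Market Tasting starts Friday 08:00 → clear.
Castle Break: ends Thursday 19:30 at or before Market Tasting starts Friday 08:00 → clear.
Old-Town Stop: ends Thursday 23:45 at or before Market Tasting starts Friday 08:00 → clear.

Yes — the slot is free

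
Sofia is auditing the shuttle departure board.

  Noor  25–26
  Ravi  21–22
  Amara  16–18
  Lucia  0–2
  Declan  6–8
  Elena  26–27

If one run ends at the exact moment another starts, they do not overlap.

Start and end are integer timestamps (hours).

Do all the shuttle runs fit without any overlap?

Sorted by start: Lucia, Declan, Amara, Ravi, Noor, Elena.
Declan starts after Lucia ends; Lucia is clear from here.
Amara starts after Declan ends; Declan is clear from here.
Ravi starts after Amara ends; Amara is clear from here.
Noor starts after Ravi ends; Ravi is clear from here.
Elena starts exactly when Noor ends (back-to-back, no overlap).
Every pair is clear; the schedule has no overlaps.

Yes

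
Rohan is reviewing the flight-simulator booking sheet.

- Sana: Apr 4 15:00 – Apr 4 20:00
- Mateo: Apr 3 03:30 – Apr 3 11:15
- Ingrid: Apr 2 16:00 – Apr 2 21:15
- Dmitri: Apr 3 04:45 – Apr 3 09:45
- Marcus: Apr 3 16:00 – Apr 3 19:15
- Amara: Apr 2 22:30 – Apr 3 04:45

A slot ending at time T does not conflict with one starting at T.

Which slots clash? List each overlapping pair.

Two intervals overlap when each starts before the other ends.
Sorted by start: Ingrid, Amara, Mateo, Dmitri, Marcus, Sana.
Amara starts after Ingrid ends, so nothing later overlaps Ingrid either.
Mateo starts before Amara ends → Amara and Mateo overlap.
Dmitri starts exactly when Amara ends (back-to-back, no overlap), so nothing later overlaps Amara either.
Dmitri starts before Mateo ends → Mateo and Dmitri overlap.
Marcus starts after Mateo ends, so nothing later overlaps Mateo either.
Marcus starts after Dmitri ends, so nothing later overlaps Dmitri either.
Sana starts after Marcus ends.

Amara & Mateo, Dmitri & Mateo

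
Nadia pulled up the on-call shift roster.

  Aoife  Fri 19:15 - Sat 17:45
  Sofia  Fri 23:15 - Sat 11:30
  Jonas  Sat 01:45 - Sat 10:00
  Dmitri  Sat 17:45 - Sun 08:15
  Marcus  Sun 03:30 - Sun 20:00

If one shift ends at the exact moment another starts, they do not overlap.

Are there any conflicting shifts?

Yes

Sorted by start: Aoife, Sofia, Jonas, Dmitri, Marcus.
Sofia starts before Aoife ends → Aoife and Sofia overlap.
That's a conflict, so the schedule is not conflict-free.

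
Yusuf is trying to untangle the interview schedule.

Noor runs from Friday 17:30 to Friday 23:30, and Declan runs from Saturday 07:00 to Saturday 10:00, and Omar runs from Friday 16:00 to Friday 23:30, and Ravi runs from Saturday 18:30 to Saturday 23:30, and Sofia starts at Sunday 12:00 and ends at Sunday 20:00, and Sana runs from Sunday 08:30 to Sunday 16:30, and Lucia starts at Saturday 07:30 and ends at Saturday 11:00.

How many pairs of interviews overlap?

Check each pair: they overlap iff neither finishes before the other starts.
Sorted by start: Omar, Noor, Declan, Lucia, Ravi, Sana, Sofia.
Noor starts before Omar ends → Omar and Noor overlap.
Declan starts after Omar ends, so nothing later overlaps Omar either.
Declan starts after Noor ends, so nothing later overlaps Noor either.
Lucia starts before Declan ends → Declan and Lucia overlap.
Ravi starts after Declan ends, so nothing later overlaps Declan either.
Ravi starts after Lucia ends, so nothing later overlaps Lucia either.
Sana starts after Ravi ends, so nothing later overlaps Ravi either.
Sofia starts before Sana ends → Sana and Sofia overlap.
Overlapping pairs: Declan & Lucia, Noor & Omar, Sana & Sofia — 3 in total.

3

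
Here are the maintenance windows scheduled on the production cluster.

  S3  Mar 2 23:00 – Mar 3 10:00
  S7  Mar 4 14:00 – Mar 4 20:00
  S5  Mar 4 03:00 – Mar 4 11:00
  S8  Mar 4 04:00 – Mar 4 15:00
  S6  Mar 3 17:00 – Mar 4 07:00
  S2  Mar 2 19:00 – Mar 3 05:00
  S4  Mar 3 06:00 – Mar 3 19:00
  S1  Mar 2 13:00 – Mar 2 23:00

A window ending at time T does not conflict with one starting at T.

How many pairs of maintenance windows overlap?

8

Sorted by start: S1, S2, S3, S4, S6, S5, S8, S7.
S2 starts before S1 ends → S1 and S2 overlap.
S3 starts exactly when S1 ends (back-to-back, no overlap), so S1 has no further overlaps.
S3 starts before S2 ends → S2 and S3 overlap.
S4 starts after S2 ends, so S2 has no further overlaps.
S4 starts before S3 ends → S3 and S4 overlap.
S6 starts after S3 ends, so S3 has no further overlaps.
S6 starts before S4 ends → S4 and S6 overlap.
S5 starts after S4 ends, so S4 has no further overlaps.
S5 starts before S6 ends → S6 and S5 overlap.
S8 starts before S6 ends → S6 and S8 overlap.
S7 starts after S6 ends.
S8 starts before S5 ends → S5 and S8 overlap.
S7 starts after S5 ends.
S7 starts before S8 ends → S8 and S7 overlap.
Overlapping pairs: S1 & S2, S2 & S3, S3 & S4, S4 & S6, S5 & S6, S5 & S8, S6 & S8, S7 & S8 — 8 in total.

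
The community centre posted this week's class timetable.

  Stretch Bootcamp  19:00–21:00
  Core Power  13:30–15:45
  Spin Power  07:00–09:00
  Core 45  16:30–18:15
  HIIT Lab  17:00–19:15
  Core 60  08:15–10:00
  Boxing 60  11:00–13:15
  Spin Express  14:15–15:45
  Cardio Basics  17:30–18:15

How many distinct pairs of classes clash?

Sorted by start: Spin Power, Core 60, Boxing 60, Core Power, Spin Express, Core 45, HIIT Lab, Cardio Basics, Stretch Bootcamp.
Core 60 starts before Spin Power ends → Spin Power and Core 60 overlap.
Boxing 60 starts after Spin Power ends; Spin Power is clear from here.
Boxing 60 starts after Core 60 ends; Core 60 is clear from here.
Core Power starts after Boxing 60 ends; Boxing 60 is clear from here.
Spin Express starts before Core Power ends → Core Power and Spin Express overlap.
Core 45 starts after Core Power ends; Core Power is clear from here.
Core 45 starts after Spin Express ends; Spin Express is clear from here.
HIIT Lab starts before Core 45 ends → Core 45 and HIIT Lab overlap.
Cardio Basics starts before Core 45 ends → Core 45 and Cardio Basics overlap.
Stretch Bootcamp starts after Core 45 ends.
Cardio Basics starts before HIIT Lab ends → HIIT Lab and Cardio Basics overlap.
Stretch Bootcamp starts before HIIT Lab ends → HIIT Lab and Stretch Bootcamp overlap.
Stretch Bootcamp starts after Cardio Basics ends.
Overlapping pairs: Cardio Basics & Core 45, Cardio Basics & HIIT Lab, Core 45 & HIIT Lab, Core 60 & Spin Power, Core Power & Spin Express, HIIT Lab & Stretch Bootcamp — 6 in total.

6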